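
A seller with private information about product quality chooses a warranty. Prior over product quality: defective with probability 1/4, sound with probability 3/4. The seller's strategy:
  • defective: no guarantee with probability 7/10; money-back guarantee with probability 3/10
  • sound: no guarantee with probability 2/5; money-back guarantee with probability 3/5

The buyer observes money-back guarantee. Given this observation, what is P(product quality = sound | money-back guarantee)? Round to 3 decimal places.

0.857

P(money-back guarantee) = (1/4)·(3/10) + (3/4)·(3/5) = 21/40
P(sound | money-back guarantee) = ((3/4)·(3/5)) / (21/40) = (9/20) / (21/40) = 6/7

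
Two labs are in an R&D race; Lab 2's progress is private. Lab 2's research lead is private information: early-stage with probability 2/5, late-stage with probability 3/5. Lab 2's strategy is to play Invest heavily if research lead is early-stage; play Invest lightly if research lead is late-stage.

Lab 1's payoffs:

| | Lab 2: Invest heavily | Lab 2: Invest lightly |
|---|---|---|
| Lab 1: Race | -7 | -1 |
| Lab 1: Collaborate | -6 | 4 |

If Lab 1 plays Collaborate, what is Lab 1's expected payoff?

E[Collaborate] = 2/5·(-6) + 3/5·4 = (-12/5) + 12/5 = 0

0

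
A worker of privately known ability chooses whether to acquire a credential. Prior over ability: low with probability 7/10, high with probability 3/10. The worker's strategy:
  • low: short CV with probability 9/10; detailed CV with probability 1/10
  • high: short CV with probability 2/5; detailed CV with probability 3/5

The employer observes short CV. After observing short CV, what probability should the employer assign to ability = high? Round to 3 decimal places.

0.160

P(short CV) = (7/10)·(9/10) + (3/10)·(2/5) = 3/4
P(high | short CV) = ((3/10)·(2/5)) / (3/4) = (3/25) / (3/4) = 4/25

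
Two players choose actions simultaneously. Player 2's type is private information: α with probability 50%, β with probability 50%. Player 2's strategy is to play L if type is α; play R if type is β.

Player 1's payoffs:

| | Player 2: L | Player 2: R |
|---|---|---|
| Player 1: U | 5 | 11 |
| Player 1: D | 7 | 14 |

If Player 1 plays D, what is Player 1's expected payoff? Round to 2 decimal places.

E[D] = 0.5·7 + 0.5·14 = 3.5 + 7 = 10.5

10.50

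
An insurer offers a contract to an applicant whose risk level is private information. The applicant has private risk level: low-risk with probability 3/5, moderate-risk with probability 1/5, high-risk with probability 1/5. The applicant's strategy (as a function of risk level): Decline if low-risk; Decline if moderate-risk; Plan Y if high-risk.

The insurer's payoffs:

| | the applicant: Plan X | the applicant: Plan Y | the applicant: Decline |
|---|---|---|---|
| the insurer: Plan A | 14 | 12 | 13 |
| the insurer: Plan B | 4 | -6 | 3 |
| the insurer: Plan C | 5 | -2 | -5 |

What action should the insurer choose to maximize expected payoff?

E[Plan A] = 3/5·(13) + 1/5·(13) + 1/5·(12) = 64/5
E[Plan B] = 3/5·(3) + 1/5·(3) + 1/5·(-6) = 6/5
E[Plan C] = 3/5·(-5) + 1/5·(-5) + 1/5·(-2) = -22/5
Best response: Plan A (64/5 is the largest).

Plan A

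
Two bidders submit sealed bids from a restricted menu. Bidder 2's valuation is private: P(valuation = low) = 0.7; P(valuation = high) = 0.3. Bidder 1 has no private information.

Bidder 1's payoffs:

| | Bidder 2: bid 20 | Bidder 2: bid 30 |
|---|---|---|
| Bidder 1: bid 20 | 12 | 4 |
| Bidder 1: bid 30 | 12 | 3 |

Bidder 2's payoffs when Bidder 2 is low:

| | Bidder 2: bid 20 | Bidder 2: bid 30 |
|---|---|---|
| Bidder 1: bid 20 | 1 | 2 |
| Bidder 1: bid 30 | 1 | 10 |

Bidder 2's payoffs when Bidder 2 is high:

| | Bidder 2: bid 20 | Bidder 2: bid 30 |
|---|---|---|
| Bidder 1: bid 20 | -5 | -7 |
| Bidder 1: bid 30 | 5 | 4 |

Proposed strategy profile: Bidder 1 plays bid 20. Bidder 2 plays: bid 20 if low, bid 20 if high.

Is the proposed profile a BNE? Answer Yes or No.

Bidder 1 plays bid 20: E[bid 20] = 0.7·(12) + 0.3·(12) = 12; E[bid 30] = 12. Best-responding. ✓
Bidder 2 (valuation low), facing bid 20: bid 20 gives 1, bid 30 gives 2. Proposed bid 20 is not best — profitable deviation exists. ✗
Bidder 2 (valuation high), facing bid 20: bid 20 gives -5, bid 30 gives -7. Proposed bid 20 is best. ✓

No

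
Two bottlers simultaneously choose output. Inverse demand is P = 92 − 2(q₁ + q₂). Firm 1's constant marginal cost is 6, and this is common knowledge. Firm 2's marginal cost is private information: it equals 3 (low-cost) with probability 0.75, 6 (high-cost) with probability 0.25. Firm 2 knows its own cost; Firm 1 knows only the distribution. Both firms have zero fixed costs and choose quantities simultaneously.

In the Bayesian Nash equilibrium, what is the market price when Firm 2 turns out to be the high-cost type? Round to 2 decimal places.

35.04

Type-c best response for Firm 2: q₂(c) = (92 − c)/4 − q₁/2.
Firm 1 maximizes expected profit; its first-order condition is 92 − 4q₁ − 2E[q₂] − 6 = 0.
Substituting E[q₂] and solving: E[c₂] = 3.75, so q₁ = (92 − 2·6 + 3.75)/6 = 13.9583.
q₂(high-cost) = 14.5208, so P = 92 − 2·(13.9583 + 14.5208) = 35.0417.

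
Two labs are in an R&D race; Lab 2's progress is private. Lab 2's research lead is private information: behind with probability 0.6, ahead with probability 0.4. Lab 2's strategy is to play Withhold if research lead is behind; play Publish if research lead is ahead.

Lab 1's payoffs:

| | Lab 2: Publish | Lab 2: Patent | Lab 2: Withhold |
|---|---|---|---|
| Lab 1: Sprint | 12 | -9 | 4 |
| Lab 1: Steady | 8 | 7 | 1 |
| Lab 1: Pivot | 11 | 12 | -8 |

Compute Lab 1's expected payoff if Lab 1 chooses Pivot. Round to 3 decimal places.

Take the expectation over Lab 2's research lead, weighting each type's action by its prior probability.
E[Pivot] = 0.6·(-8) + 0.4·11 = (-4.8) + 4.4 = -0.4

-0.400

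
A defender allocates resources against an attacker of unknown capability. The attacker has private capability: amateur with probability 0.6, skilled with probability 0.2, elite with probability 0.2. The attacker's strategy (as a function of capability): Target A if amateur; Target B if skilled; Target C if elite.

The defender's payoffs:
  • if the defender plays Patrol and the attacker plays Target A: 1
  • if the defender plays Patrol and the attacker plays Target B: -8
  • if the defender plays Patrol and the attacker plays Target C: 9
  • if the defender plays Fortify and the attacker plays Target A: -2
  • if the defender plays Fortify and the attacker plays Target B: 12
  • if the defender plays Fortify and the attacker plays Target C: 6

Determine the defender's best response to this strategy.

E[Patrol] = 0.6·(1) + 0.2·(-8) + 0.2·(9) = 0.8
E[Fortify] = 0.6·(-2) + 0.2·(12) + 0.2·(6) = 2.4
Best response: Fortify (2.4 is the largest).

Fortify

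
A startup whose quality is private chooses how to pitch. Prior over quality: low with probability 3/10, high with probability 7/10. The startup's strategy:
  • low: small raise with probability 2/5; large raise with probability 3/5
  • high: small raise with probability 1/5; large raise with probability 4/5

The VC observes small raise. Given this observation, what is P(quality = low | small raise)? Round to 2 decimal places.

P(small raise) = (3/10)·(2/5) + (7/10)·(1/5) = 13/50
P(low | small raise) = ((3/10)·(2/5)) / (13/50) = (3/25) / (13/50) = 6/13

0.46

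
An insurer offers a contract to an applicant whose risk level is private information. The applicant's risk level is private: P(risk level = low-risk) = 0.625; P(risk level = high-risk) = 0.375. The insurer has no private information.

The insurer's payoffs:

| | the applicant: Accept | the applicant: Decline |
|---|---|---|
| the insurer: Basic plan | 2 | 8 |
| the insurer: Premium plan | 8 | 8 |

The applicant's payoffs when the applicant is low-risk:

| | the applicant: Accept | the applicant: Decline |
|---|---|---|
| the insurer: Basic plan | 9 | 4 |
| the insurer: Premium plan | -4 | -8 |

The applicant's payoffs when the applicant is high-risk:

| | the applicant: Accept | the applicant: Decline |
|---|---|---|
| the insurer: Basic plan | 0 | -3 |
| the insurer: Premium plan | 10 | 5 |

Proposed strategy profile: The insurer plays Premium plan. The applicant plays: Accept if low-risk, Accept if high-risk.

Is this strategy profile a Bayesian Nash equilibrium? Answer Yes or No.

A profile is a BNE iff every type of every player is best-responding given beliefs about the other side.
The insurer plays Premium plan: E[Premium plan] = 0.625·(8) + 0.375·(8) = 8; E[Basic plan] = 2. Best-responding. ✓
The applicant (risk level low-risk), facing Premium plan: Accept gives -4, Decline gives -8. Proposed Accept is best. ✓
The applicant (risk level high-risk), facing Premium plan: Accept gives 10, Decline gives 5. Proposed Accept is best. ✓

Yes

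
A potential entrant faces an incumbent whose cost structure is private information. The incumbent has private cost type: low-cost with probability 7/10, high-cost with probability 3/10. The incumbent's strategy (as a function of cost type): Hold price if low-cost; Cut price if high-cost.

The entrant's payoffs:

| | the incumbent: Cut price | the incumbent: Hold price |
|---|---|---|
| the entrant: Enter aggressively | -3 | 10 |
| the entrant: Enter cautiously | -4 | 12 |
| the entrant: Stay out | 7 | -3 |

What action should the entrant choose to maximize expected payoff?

Compute the entrant's expected payoff for each action, taking the expectation over the incumbent's type.
E[Enter aggressively] = 7/10·(10) + 3/10·(-3) = 61/10
E[Enter cautiously] = 7/10·(12) + 3/10·(-4) = 36/5
E[Stay out] = 7/10·(-3) + 3/10·(7) = 0
Best response: Enter cautiously (36/5 is the largest).

Enter cautiously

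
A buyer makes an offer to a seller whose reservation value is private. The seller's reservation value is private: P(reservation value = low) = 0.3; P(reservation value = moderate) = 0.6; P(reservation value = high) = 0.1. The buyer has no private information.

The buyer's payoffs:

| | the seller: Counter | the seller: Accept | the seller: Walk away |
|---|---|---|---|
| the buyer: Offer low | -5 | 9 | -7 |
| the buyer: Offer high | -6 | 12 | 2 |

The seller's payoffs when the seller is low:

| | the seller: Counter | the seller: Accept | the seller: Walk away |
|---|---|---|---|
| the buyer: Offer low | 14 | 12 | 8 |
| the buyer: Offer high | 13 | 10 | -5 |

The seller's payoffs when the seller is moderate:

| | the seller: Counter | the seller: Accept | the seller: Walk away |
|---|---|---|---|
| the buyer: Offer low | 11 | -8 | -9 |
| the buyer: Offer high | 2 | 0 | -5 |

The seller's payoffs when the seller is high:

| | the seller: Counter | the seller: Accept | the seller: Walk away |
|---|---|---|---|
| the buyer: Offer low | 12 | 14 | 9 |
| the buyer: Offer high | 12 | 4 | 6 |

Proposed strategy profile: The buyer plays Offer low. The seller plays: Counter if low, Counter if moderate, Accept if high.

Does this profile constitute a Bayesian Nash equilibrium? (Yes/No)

The buyer plays Offer low: E[Offer low] = 0.3·(-5) + 0.6·(-5) + 0.1·(9) = -3.6; E[Offer high] = -4.2. Best-responding. ✓
The seller (reservation value low), facing Offer low: Counter gives 14, Accept gives 12, Walk away gives 8. Proposed Counter is best. ✓
The seller (reservation value moderate), facing Offer low: Counter gives 11, Accept gives -8, Walk away gives -9. Proposed Counter is best. ✓
The seller (reservation value high), facing Offer low: Counter gives 12, Accept gives 14, Walk away gives 9. Proposed Accept is best. ✓

Yes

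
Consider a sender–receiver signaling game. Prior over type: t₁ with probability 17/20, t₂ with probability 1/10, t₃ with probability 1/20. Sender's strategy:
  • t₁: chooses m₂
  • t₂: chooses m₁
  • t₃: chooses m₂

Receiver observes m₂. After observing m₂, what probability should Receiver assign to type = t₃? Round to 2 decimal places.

P(m₂) = (17/20)·1 + (1/10)·0 + (1/20)·1 = 9/10
P(t₃ | m₂) = ((1/20)·1) / (9/10) = (1/20) / (9/10) = 1/18

0.06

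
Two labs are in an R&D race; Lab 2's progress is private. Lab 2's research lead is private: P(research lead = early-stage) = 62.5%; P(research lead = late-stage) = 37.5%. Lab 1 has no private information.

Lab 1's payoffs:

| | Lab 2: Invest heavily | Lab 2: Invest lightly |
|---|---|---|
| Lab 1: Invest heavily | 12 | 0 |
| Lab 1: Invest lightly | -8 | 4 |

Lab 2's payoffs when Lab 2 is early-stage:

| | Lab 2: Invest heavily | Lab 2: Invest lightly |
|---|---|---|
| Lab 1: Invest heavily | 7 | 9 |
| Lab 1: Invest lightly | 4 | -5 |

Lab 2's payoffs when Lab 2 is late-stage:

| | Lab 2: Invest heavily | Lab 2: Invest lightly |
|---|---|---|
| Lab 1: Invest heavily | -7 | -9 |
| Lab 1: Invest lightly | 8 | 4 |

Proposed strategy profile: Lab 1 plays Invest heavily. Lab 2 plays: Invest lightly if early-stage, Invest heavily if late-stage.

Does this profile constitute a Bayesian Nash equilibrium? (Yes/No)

Lab 1 plays Invest heavily: E[Invest heavily] = 0.625·(0) + 0.375·(12) = 4.5; E[Invest lightly] = -0.5. Best-responding. ✓
Lab 2 (research lead early-stage), facing Invest heavily: Invest heavily gives 7, Invest lightly gives 9. Proposed Invest lightly is best. ✓
Lab 2 (research lead late-stage), facing Invest heavily: Invest heavily gives -7, Invest lightly gives -9. Proposed Invest heavily is best. ✓

Yes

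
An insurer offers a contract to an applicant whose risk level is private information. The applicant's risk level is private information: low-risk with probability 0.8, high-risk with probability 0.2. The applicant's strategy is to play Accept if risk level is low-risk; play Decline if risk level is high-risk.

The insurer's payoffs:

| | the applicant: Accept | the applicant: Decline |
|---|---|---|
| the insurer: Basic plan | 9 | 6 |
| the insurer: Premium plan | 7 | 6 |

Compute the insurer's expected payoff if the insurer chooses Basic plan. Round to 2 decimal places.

E[Basic plan] = 0.8·9 + 0.2·6 = 7.2 + 1.2 = 8.4

8.40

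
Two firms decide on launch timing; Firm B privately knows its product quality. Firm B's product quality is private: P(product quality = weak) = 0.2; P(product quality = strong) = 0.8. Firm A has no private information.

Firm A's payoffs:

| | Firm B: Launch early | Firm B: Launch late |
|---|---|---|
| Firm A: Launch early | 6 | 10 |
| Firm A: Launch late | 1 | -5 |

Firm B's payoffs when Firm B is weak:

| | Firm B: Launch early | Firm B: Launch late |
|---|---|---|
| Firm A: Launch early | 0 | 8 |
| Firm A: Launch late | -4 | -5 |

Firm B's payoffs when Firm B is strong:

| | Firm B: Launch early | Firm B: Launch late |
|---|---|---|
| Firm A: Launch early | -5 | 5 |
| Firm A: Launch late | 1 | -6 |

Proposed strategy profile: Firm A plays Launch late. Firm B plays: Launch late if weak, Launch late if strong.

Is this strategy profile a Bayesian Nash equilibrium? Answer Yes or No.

No

Firm A plays Launch late: E[Launch late] = 0.2·(-5) + 0.8·(-5) = -5; E[Launch early] = 10. Not best-responding. ✗
Firm B (product quality weak), facing Launch late: Launch early gives -4, Launch late gives -5. Proposed Launch late is not best — profitable deviation exists. ✗
Firm B (product quality strong), facing Launch late: Launch early gives 1, Launch late gives -6. Proposed Launch late is not best — profitable deviation exists. ✗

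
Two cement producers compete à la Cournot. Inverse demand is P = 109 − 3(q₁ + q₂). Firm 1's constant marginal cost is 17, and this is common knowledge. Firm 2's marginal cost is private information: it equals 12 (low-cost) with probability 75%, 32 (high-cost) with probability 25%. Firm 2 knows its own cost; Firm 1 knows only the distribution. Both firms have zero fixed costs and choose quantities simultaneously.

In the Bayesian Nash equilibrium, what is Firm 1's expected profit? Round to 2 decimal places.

Each type of Firm 2 best-responds to q₁; Firm 1 best-responds to the expected q₂ over Firm 2's types.
Firm 2 with cost c maximizes (109 − 3(q₁+q₂) − c)·q₂, giving q₂(c) = (109 − c − 3q₁)/6.
E[c₂] = 0.75·12 + 0.25·32 = 17
Firm 1's FOC against E[q₂] yields q₁ = (109 − 2·17 + E[c₂])/9 = (109 − 34 + 17)/9 = 10.2222.
E[P] = 109 − 3·(q₁ + E[q₂]) = 47.6667; Firm 1's expected profit = (E[P] − 17)·q₁ = (47.6667 − 17)·10.2222 = 313.481.

313.48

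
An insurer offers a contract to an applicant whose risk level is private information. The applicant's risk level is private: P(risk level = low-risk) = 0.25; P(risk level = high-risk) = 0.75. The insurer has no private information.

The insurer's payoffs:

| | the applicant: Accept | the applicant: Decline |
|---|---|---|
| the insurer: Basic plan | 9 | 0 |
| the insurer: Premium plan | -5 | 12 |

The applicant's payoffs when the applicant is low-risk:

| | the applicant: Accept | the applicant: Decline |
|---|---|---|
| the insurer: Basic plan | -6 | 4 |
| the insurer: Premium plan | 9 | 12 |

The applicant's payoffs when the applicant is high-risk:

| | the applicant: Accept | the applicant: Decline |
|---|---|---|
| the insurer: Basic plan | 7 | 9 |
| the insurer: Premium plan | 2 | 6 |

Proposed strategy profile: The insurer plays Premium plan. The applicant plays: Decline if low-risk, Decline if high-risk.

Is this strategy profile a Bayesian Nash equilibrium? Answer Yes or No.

The insurer plays Premium plan: E[Premium plan] = 0.25·(12) + 0.75·(12) = 12; E[Basic plan] = 0. Best-responding. ✓
The applicant (risk level low-risk), facing Premium plan: Accept gives 9, Decline gives 12. Proposed Decline is best. ✓
The applicant (risk level high-risk), facing Premium plan: Accept gives 2, Decline gives 6. Proposed Decline is best. ✓

Yes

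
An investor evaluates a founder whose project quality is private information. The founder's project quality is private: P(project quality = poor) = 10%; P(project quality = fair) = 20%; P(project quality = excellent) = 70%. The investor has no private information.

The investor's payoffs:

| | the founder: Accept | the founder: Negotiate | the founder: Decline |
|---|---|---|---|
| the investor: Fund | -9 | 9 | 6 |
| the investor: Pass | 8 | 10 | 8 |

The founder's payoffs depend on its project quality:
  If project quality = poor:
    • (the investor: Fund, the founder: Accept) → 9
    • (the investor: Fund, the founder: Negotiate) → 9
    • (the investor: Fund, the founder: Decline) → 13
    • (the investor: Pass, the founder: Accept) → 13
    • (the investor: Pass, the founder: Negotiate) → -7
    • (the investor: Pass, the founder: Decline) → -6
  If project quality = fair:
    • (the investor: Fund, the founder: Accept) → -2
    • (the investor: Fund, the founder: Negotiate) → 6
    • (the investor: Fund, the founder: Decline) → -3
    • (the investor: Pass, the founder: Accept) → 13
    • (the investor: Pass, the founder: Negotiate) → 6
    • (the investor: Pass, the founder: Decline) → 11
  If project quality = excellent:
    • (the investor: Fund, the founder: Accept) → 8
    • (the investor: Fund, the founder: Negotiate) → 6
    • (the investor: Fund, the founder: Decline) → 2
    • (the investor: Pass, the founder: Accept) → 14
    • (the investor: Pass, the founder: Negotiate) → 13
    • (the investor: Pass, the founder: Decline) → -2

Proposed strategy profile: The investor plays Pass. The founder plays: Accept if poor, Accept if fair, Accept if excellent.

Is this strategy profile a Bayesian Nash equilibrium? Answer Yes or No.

Yes

The investor plays Pass: E[Pass] = 0.1·(8) + 0.2·(8) + 0.7·(8) = 8; E[Fund] = -9. Best-responding. ✓
The founder (project quality poor), facing Pass: Accept gives 13, Negotiate gives -7, Decline gives -6. Proposed Accept is best. ✓
The founder (project quality fair), facing Pass: Accept gives 13, Negotiate gives 6, Decline gives 11. Proposed Accept is best. ✓
The founder (project quality excellent), facing Pass: Accept gives 14, Negotiate gives 13, Decline gives -2. Proposed Accept is best. ✓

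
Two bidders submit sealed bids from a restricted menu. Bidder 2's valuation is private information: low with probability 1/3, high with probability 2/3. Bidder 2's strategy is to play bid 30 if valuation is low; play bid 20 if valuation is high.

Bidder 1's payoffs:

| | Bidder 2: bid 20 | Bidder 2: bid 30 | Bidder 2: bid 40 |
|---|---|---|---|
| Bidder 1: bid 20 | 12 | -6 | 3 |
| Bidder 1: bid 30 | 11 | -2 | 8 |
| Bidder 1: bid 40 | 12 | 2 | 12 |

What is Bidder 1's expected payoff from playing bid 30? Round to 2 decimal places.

6.67

Take the expectation over Bidder 2's valuation, weighting each type's action by its prior probability.
E[bid 30] = 1/3·(-2) + 2/3·11 = (-2/3) + 22/3 = 20/3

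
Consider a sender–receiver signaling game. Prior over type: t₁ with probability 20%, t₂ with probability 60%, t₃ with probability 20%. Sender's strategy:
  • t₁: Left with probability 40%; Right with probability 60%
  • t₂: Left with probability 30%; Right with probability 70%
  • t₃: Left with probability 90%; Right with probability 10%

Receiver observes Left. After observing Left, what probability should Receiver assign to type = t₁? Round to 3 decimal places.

0.182

Apply Bayes' rule using the sender's strategy as the likelihood.
P(Left) = 0.2·0.4 + 0.6·0.3 + 0.2·0.9 = 0.44
P(t₁ | Left) = (0.2·0.4) / 0.44 = 0.08 / 0.44 = 0.181818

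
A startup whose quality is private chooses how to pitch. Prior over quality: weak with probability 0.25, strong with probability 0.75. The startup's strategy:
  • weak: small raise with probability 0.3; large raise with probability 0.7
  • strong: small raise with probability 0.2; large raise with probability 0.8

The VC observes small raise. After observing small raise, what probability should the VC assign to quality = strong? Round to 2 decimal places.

0.67

Apply Bayes' rule using the sender's strategy as the likelihood.
P(small raise) = 0.25·0.3 + 0.75·0.2 = 0.225
P(strong | small raise) = (0.75·0.2) / 0.225 = 0.15 / 0.225 = 0.666667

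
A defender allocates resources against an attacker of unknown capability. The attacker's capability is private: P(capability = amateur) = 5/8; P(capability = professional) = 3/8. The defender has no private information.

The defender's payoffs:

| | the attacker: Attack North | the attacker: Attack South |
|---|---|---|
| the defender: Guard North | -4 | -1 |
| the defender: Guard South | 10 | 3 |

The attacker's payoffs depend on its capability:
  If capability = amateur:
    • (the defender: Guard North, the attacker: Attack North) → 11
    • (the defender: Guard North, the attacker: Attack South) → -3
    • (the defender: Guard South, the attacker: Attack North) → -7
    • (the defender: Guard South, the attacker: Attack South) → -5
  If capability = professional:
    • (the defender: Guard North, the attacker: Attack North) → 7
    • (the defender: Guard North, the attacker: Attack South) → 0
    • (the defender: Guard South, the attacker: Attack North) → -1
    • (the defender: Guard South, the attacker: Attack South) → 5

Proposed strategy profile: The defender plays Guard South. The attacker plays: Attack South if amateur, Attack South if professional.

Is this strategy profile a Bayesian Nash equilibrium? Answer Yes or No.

Yes

A profile is a BNE iff every type of every player is best-responding given beliefs about the other side.
The defender plays Guard South: E[Guard South] = 5/8·(3) + 3/8·(3) = 3; E[Guard North] = -1. Best-responding. ✓
The attacker (capability amateur), facing Guard South: Attack North gives -7, Attack South gives -5. Proposed Attack South is best. ✓
The attacker (capability professional), facing Guard South: Attack North gives -1, Attack South gives 5. Proposed Attack South is best. ✓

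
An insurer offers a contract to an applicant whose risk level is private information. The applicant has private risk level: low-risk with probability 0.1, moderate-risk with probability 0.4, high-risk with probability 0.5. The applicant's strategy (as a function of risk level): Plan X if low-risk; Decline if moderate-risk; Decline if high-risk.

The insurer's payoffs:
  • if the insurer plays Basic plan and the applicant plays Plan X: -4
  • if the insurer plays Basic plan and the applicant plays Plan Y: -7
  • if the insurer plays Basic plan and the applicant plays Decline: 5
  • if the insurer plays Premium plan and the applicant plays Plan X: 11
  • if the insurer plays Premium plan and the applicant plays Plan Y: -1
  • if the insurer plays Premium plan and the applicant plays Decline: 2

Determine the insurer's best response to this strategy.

Basic plan

E[Basic plan] = 0.1·(-4) + 0.4·(5) + 0.5·(5) = 4.1
E[Premium plan] = 0.1·(11) + 0.4·(2) + 0.5·(2) = 2.9
Best response: Basic plan (4.1 is the largest).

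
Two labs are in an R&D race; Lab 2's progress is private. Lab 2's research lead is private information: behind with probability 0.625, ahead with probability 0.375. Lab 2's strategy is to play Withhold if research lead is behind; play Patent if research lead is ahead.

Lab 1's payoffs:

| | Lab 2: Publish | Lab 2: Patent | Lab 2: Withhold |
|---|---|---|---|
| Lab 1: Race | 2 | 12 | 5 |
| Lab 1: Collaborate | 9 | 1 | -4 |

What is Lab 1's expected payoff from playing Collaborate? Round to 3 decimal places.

-2.125

E[Collaborate] = 0.625·(-4) + 0.375·1 = (-2.5) + 0.375 = -2.125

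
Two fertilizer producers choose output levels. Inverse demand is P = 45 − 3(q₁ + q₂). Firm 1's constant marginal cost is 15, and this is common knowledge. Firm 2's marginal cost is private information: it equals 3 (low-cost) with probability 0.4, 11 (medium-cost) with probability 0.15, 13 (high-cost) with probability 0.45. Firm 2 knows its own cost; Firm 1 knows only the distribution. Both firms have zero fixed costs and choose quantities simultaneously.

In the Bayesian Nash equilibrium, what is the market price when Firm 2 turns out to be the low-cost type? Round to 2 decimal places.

20.05

Firm 2 with cost c maximizes (45 − 3(q₁+q₂) − c)·q₂, giving q₂(c) = (45 − c − 3q₁)/6.
E[c₂] = 0.4·3 + 0.15·11 + 0.45·13 = 8.7
Firm 1's FOC against E[q₂] yields q₁ = (45 − 2·15 + E[c₂])/9 = (45 − 30 + 8.7)/9 = 2.63333.
q₂(low-cost) = 5.68333, so P = 45 − 3·(2.63333 + 5.68333) = 20.05.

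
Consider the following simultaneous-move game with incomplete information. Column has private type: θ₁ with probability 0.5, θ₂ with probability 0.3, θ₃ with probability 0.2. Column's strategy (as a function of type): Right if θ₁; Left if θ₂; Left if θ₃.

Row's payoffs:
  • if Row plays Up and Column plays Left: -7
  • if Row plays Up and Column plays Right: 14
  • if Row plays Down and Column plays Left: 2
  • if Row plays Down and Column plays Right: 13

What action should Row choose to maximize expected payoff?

E[Up] = 0.5·(14) + 0.3·(-7) + 0.2·(-7) = 3.5
E[Down] = 0.5·(13) + 0.3·(2) + 0.2·(2) = 7.5
Best response: Down (7.5 is the largest).

Down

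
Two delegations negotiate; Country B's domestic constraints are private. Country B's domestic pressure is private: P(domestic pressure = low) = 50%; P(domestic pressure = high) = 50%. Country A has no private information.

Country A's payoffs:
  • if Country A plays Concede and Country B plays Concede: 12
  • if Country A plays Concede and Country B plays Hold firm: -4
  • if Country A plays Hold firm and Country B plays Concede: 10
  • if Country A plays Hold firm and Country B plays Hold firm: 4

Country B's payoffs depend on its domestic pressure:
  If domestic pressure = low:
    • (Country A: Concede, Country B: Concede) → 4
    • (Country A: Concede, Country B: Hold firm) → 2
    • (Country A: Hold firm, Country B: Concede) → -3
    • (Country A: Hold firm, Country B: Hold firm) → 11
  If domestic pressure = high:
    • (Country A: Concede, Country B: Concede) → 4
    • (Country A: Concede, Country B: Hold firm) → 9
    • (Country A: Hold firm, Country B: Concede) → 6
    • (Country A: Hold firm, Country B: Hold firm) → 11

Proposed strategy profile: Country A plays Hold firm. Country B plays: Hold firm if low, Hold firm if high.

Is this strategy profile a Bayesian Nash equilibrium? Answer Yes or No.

Country A plays Hold firm: E[Hold firm] = 0.5·(4) + 0.5·(4) = 4; E[Concede] = -4. Best-responding. ✓
Country B (domestic pressure low), facing Hold firm: Concede gives -3, Hold firm gives 11. Proposed Hold firm is best. ✓
Country B (domestic pressure high), facing Hold firm: Concede gives 6, Hold firm gives 11. Proposed Hold firm is best. ✓

Yes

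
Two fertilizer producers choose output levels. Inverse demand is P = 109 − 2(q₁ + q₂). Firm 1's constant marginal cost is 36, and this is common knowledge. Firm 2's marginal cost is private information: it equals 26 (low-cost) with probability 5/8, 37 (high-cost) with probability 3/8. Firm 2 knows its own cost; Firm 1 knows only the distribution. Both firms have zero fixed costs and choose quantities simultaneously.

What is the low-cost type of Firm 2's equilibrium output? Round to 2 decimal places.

15.16

Firm 2 with cost c maximizes (109 − 2(q₁+q₂) − c)·q₂, giving q₂(c) = (109 − c − 2q₁)/4.
E[c₂] = 5/8·26 + 3/8·37 = 30.125
Firm 1's FOC against E[q₂] yields q₁ = (109 − 2·36 + E[c₂])/6 = (109 − 72 + 30.125)/6 = 11.1875.
q₂(low-cost) = (109 − 26 − 2·11.1875)/4 = 15.1562.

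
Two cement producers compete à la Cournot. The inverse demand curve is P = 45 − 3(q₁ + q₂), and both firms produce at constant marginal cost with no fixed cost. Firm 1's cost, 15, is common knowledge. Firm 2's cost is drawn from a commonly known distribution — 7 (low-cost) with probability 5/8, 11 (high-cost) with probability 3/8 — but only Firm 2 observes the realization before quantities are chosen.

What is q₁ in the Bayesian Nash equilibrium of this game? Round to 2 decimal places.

2.61

Firm 2 with cost c maximizes (45 − 3(q₁+q₂) − c)·q₂, giving q₂(c) = (45 − c − 3q₁)/6.
E[c₂] = 5/8·7 + 3/8·11 = 8.5
Firm 1's FOC against E[q₂] yields q₁ = (45 − 2·15 + E[c₂])/9 = (45 − 30 + 8.5)/9 = 2.61111.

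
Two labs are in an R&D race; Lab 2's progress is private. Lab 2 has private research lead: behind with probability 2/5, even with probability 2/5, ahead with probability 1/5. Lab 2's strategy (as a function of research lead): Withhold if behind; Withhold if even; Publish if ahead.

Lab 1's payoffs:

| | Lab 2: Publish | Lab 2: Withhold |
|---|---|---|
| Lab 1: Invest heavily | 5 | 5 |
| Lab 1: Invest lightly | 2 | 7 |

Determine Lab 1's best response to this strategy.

Invest lightly

E[Invest heavily] = 2/5·(5) + 2/5·(5) + 1/5·(5) = 5
E[Invest lightly] = 2/5·(7) + 2/5·(7) + 1/5·(2) = 6
Best response: Invest lightly (6 is the largest).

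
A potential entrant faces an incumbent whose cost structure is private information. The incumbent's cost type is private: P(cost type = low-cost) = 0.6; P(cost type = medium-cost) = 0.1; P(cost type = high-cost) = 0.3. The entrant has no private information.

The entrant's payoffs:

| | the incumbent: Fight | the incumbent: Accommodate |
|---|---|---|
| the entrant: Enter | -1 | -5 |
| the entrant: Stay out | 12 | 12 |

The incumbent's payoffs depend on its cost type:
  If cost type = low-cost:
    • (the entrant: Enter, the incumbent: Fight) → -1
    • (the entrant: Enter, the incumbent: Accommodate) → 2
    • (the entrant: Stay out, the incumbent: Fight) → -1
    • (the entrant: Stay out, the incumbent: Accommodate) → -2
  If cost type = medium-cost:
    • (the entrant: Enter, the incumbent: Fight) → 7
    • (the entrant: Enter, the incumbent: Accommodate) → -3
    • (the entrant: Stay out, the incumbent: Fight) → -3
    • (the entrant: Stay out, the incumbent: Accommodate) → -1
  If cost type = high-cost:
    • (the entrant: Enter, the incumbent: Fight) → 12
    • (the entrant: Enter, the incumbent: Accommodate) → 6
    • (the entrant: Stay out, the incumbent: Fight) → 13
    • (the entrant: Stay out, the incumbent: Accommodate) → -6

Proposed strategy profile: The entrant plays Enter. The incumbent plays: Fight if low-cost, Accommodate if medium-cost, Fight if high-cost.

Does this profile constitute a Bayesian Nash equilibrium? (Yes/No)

The entrant plays Enter: E[Enter] = 0.6·(-1) + 0.1·(-5) + 0.3·(-1) = -1.4; E[Stay out] = 12. Not best-responding. ✗
The incumbent (cost type low-cost), facing Enter: Fight gives -1, Accommodate gives 2. Proposed Fight is not best — profitable deviation exists. ✗
The incumbent (cost type medium-cost), facing Enter: Fight gives 7, Accommodate gives -3. Proposed Accommodate is not best — profitable deviation exists. ✗
The incumbent (cost type high-cost), facing Enter: Fight gives 12, Accommodate gives 6. Proposed Fight is best. ✓

No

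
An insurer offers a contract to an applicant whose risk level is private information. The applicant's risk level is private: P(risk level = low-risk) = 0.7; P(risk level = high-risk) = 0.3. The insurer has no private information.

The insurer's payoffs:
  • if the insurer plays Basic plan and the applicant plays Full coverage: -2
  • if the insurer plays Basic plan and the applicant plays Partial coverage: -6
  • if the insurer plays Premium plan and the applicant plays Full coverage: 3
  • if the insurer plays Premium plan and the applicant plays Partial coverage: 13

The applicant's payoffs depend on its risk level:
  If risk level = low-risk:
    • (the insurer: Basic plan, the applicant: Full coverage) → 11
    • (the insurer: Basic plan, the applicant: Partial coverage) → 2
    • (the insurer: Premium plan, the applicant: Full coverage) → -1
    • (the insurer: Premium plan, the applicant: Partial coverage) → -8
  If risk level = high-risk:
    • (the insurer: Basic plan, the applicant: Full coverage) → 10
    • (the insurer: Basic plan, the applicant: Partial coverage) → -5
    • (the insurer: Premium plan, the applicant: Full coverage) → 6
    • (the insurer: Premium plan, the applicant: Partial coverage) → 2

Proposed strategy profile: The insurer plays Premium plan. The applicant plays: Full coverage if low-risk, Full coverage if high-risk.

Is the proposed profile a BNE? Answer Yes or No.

Yes

The insurer plays Premium plan: E[Premium plan] = 0.7·(3) + 0.3·(3) = 3; E[Basic plan] = -2. Best-responding. ✓
The applicant (risk level low-risk), facing Premium plan: Full coverage gives -1, Partial coverage gives -8. Proposed Full coverage is best. ✓
The applicant (risk level high-risk), facing Premium plan: Full coverage gives 6, Partial coverage gives 2. Proposed Full coverage is best. ✓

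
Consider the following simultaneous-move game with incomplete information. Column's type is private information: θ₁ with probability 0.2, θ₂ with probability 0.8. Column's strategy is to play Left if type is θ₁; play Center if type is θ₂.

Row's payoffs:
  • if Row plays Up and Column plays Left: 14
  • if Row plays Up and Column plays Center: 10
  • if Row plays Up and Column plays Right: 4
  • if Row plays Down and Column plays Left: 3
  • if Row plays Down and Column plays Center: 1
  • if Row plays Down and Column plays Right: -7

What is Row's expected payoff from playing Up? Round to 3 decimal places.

10.800

Take the expectation over Column's type, weighting each type's action by its prior probability.
E[Up] = 0.2·14 + 0.8·10 = 2.8 + 8 = 10.8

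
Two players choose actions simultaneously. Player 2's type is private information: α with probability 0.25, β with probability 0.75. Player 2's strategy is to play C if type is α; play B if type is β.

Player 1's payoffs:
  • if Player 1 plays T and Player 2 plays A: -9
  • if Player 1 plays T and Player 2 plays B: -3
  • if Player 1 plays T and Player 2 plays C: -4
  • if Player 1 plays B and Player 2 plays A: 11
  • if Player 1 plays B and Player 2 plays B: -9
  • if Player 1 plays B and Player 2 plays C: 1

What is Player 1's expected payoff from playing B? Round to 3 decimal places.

Take the expectation over Player 2's type, weighting each type's action by its prior probability.
E[B] = 0.25·1 + 0.75·(-9) = 0.25 + (-6.75) = -6.5

-6.500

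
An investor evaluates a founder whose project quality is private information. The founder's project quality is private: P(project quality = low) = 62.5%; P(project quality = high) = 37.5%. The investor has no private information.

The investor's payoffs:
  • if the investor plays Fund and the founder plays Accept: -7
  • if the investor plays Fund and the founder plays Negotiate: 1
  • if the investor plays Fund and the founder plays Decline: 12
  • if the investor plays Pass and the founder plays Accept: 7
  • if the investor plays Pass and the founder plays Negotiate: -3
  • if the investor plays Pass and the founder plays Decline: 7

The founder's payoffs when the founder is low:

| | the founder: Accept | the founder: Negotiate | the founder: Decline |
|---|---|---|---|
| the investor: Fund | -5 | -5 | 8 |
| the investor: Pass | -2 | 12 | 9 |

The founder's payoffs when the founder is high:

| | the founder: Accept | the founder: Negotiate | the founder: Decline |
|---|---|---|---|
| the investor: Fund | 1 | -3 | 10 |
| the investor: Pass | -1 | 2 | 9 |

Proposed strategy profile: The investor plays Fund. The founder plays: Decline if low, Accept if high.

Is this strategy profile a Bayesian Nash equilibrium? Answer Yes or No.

The investor plays Fund: E[Fund] = 0.625·(12) + 0.375·(-7) = 4.875; E[Pass] = 7. Not best-responding. ✗
The founder (project quality low), facing Fund: Accept gives -5, Negotiate gives -5, Decline gives 8. Proposed Decline is best. ✓
The founder (project quality high), facing Fund: Accept gives 1, Negotiate gives -3, Decline gives 10. Proposed Accept is not best — profitable deviation exists. ✗

No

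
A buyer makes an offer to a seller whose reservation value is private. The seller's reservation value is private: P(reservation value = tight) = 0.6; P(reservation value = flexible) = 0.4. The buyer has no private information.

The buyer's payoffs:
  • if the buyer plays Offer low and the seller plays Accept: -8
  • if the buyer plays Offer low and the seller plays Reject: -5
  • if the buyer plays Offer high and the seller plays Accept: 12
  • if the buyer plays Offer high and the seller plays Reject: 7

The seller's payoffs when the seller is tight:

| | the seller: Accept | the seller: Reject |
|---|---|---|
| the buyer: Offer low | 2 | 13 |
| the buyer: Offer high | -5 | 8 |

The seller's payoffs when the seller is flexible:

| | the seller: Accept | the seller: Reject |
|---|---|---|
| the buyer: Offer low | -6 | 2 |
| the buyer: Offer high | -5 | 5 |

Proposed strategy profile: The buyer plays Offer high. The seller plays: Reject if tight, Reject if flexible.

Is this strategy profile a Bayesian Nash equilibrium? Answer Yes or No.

The buyer plays Offer high: E[Offer high] = 0.6·(7) + 0.4·(7) = 7; E[Offer low] = -5. Best-responding. ✓
The seller (reservation value tight), facing Offer high: Accept gives -5, Reject gives 8. Proposed Reject is best. ✓
The seller (reservation value flexible), facing Offer high: Accept gives -5, Reject gives 5. Proposed Reject is best. ✓

Yes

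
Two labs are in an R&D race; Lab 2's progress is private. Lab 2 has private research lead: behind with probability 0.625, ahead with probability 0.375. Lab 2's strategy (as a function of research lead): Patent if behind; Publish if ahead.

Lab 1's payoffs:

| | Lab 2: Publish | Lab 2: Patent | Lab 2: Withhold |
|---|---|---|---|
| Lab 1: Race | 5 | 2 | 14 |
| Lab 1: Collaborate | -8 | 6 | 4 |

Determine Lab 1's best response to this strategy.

E[Race] = 0.625·(2) + 0.375·(5) = 3.125
E[Collaborate] = 0.625·(6) + 0.375·(-8) = 0.75
Best response: Race (3.125 is the largest).

Race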